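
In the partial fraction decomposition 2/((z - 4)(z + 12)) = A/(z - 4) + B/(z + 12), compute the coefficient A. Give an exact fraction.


Step 1: Multiply both sides by (z - 4) and set z = 4
Step 2: A = 2 / (4 + 12)
Step 3: A = 2 / 16
Step 4: A = 1/8

1/8


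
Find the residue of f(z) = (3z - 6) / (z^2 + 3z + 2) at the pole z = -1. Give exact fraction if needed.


Step 1: Q(z) = z^2 + 3z + 2 = (z + 1)(z + 2)
Step 2: Q'(z) = 2z + 3
Step 3: Q'(-1) = 1, P(-1) = -9
Step 4: Res = P(-1)/Q'(-1) = -9/1 = -9

-9


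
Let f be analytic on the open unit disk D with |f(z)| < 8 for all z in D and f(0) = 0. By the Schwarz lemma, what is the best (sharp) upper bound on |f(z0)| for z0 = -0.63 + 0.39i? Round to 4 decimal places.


Step 1: g = f/8 maps D -> D with g(0) = 0, so by the Schwarz lemma |g(z)| <= |z|, i.e. |f(z)| <= 8|z|; this is sharp (f(z) = 8z).
Step 2: |z0|^2 = (-0.63)^2 + 0.39^2 = 0.549
Step 3: |z0| = sqrt(0.549) = 0.740945
Step 4: Best bound = 8 * |z0| = 8 * 0.740945 = 5.9276

5.9276


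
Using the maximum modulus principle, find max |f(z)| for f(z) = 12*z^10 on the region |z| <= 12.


Step 1: On |z| = 12, |f(z)| = 12 * |z|^10 = 12 * 12^10
Step 2: By maximum modulus principle, maximum is on boundary.
Step 3: Maximum = 12 * 61917364224 = 743008370688

743008370688


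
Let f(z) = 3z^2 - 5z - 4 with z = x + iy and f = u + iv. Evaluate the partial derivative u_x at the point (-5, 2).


Step 1: f(z) = 3(x+iy)^2 - 5(x+iy) - 4
Step 2: u = 3(x^2 - y^2) - 5x - 4
Step 3: u_x = 6x - 5
Step 4: At (-5, 2): u_x = -30 - 5 = -35

-35


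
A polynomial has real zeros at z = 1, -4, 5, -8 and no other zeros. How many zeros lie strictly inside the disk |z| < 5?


Step 1: Check each root:
  z = 1: |1| = 1 < 5
  z = -4: |-4| = 4 < 5
  z = 5: |5| = 5 >= 5
  z = -8: |-8| = 8 >= 5
Step 2: Count = 2

2


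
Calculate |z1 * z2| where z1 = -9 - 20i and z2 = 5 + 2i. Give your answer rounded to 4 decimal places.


Step 1: |z1| = sqrt((-9)^2 + (-20)^2) = sqrt(481)
Step 2: |z2| = sqrt(5^2 + 2^2) = sqrt(29)
Step 3: |z1*z2| = |z1|*|z2| = sqrt(481) * sqrt(29) = sqrt(481 * 29) = sqrt(13949)
Step 4: = 118.1059

118.1059


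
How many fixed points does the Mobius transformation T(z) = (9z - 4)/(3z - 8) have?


Step 1: Fixed points satisfy T(z) = z
Step 2: 3z^2 - 17z + 4 = 0
Step 3: Discriminant = (-17)^2 - 4*3*4 = 241
Step 4: Number of fixed points = 2

2


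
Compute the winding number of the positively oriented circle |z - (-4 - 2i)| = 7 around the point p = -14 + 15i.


Step 1: Center c = (-4, -2), radius = 7
Step 2: |p - c|^2 = (-10)^2 + 17^2 = 389
Step 3: r^2 = 49
Step 4: |p-c| > r so winding number = 0

0


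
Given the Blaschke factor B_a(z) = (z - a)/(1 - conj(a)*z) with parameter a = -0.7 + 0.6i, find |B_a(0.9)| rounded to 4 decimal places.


Step 1: Numerator z0 - a = 0.9 - (-0.7 + 0.6i) = 1.6 - 0.6i
Step 2: Denominator 1 - conj(a)*z0 = 1 - (-0.7 - 0.6i)*0.9 = 1.63 + 0.54i
Step 3: |z0 - a|^2 = 1.6^2 + (-0.6)^2 = 2.92; |1 - conj(a)*z0|^2 = 1.63^2 + 0.54^2 = 2.9485
Step 4: |B_a(0.9)| = sqrt(2.92 / 2.9485) = sqrt(0.990334)
Step 5: = 0.9952

0.9952


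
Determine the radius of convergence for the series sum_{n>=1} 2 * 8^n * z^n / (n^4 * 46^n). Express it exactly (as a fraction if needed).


Step 1: General term a_n = 2 * 8^n / (n^4 * 46^n)
Step 2: By the root test, |a_n|^(1/n) = 2^(1/n) * 8 / (n^(4/n) * 46) -> 8/46 as n -> infinity (since 2^(1/n) -> 1 and n^(4/n) -> 1)
Step 3: R = 1/lim|a_n|^(1/n) = 46/8 = 23/4

23/4


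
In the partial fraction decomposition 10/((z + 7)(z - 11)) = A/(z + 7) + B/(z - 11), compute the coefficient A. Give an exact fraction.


Step 1: Multiply both sides by (z + 7) and set z = -7
Step 2: A = 10 / (-7 - 11)
Step 3: A = 10 / (-18)
Step 4: A = -5/9

-5/9


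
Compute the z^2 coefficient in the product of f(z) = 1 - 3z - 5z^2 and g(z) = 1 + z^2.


Step 1: z^2 term in f*g comes from: (1)*(z^2) + (-3z)*(0) + (-5z^2)*(1)
Step 2: = 1 + 0 - 5
Step 3: = -4

-4


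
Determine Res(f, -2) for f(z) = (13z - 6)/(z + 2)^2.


Step 1: Pole of order 2 at z = -2
Step 2: Res = lim d/dz [(z + 2)^2 * f(z)] as z -> -2
Step 3: (z + 2)^2 * f(z) = 13z - 6
Step 4: d/dz[13z - 6] = 13

13


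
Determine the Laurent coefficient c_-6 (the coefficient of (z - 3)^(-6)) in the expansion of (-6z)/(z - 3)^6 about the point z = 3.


Step 1: Write the numerator in powers of (z - 3): -6z = -6(z - 3) + (-6*3 + 0) = -6(z - 3) - 18
Step 2: Divide by (z - 3)^6: f(z) = -18(z - 3)^(-6) - 6(z - 3)^(-5)
Step 3: This finite sum is the Laurent series of f about z = 3.
Step 4: Coefficient of (z - 3)^(-6) = -6*3 + 0 = -18

-18


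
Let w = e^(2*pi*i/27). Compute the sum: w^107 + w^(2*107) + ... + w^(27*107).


Step 1: The sum sum_{j=1}^{n} w^(k*j) equals n if n | k, else 0.
Step 2: Here n = 27, k = 107
Step 3: Does n divide k? 27 | 107 -> False
Step 4: Sum = 0

0


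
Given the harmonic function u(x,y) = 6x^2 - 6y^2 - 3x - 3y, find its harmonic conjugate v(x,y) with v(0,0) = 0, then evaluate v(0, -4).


Step 1: v_x = -u_y = 12y + 3
Step 2: v_y = u_x = 12x - 3
Step 3: v = 12xy + 3x - 3y + C
Step 4: v(0,0) = 0 => C = 0
Step 5: v(0, -4) = 12

12


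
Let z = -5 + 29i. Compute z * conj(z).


Step 1: conj(z) = -5 - 29i
Step 2: z * conj(z) = (-5)^2 + 29^2
Step 3: = 25 + 841 = 866

866


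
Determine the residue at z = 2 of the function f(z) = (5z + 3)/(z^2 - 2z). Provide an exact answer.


Step 1: Q(z) = z^2 - 2z = (z - 2)(z)
Step 2: Q'(z) = 2z - 2
Step 3: Q'(2) = 2, P(2) = 13
Step 4: Res = P(2)/Q'(2) = 13/2 = 13/2

13/2


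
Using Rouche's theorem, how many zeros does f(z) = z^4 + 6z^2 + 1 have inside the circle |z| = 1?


Step 1: On |z| = 1 the three terms have sizes |z^4| = 1^4 = 1, |6z^2| = 6*1^2 = 6, |1| = 1
Step 2: The dominant term is g(z) = 6z^2; let h(z) = z^4 + 1 so f = g + h
Step 3: On |z| = 1: |g| = 6 and |h| <= 1 + 1 = 2
Step 4: Since 6 > 2, |h| < |g| on |z| = 1, so by Rouche f has the same number of zeros as g inside |z| < 1
Step 5: g(z) = 6z^2 has 2 zeros (at the origin, multiplicity 2) inside |z| < 1. Answer = 2

2


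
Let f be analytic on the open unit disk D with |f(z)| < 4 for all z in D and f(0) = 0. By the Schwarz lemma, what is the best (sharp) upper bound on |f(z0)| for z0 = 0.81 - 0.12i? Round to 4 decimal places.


Step 1: g = f/4 maps D -> D with g(0) = 0, so by the Schwarz lemma |g(z)| <= |z|, i.e. |f(z)| <= 4|z|; this is sharp (f(z) = 4z).
Step 2: |z0|^2 = 0.81^2 + (-0.12)^2 = 0.6705
Step 3: |z0| = sqrt(0.6705) = 0.818841
Step 4: Best bound = 4 * |z0| = 4 * 0.818841 = 3.2754

3.2754


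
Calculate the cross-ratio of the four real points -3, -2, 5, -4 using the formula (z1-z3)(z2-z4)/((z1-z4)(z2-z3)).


Step 1: (z1-z3)(z2-z4) = (-8) * 2 = -16
Step 2: (z1-z4)(z2-z3) = 1 * (-7) = -7
Step 3: Cross-ratio = 16/7 = 16/7

16/7


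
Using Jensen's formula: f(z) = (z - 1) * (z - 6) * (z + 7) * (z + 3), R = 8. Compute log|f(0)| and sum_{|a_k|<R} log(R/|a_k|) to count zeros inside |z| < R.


Jensen's formula: (1/2pi)*integral log|f(Re^it)|dt = log|f(0)| + sum_{|a_k|<R} log(R/|a_k|)
Step 1: f(0) = (-1) * (-6) * 7 * 3 = 126
Step 2: log|f(0)| = log|1| + log|6| + log|-7| + log|-3| = 4.8363
Step 3: Zeros inside |z| < 8: 1, 6, -7, -3
Step 4: Jensen sum = log(8/1) + log(8/6) + log(8/7) + log(8/3) = 3.4815
Step 5: n(R) = number of terms in the Jensen sum = count of zeros inside |z| < 8 = 4

4


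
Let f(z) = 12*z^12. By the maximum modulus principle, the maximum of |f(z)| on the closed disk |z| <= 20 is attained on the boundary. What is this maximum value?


Step 1: On |z| = 20, |f(z)| = 12 * |z|^12 = 12 * 20^12
Step 2: By maximum modulus principle, maximum is on boundary.
Step 3: Maximum = 12 * 4096000000000000 = 49152000000000000

49152000000000000


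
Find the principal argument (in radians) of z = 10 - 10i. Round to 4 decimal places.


Step 1: z = 10 - 10i
Step 2: arg(z) = atan2(-10, 10)
Step 3: arg(z) = -0.7854

-0.7854


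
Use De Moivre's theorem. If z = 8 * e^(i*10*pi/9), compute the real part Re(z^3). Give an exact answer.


Step 1: By De Moivre's theorem, z^3 = 8^3 * e^(i*3*10*pi/9) = 512 * (cos(10*pi/3) + i*sin(10*pi/3))
Step 2: |z|^3 = 8^3 = 512
Step 3: Reduce the angle mod 2*pi: 10*pi/3 - 2*pi = 4*pi/3
Step 4: cos(4*pi/3) = -1/2
Step 5: Re(z^3) = 512 * (-1/2) = -256

-256


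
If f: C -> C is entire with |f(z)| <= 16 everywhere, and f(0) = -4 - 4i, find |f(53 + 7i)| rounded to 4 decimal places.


Step 1: By Liouville's theorem, a bounded entire function is constant.
Step 2: f(z) = f(0) = -4 - 4i for all z.
Step 3: |f(w)| = |-4 - 4i| = sqrt(16 + 16)
Step 4: = 5.6569

5.6569


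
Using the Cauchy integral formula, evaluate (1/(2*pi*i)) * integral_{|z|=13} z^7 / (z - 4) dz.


Step 1: f(z) = z^7, a = 4 is inside |z| = 13
Step 2: By Cauchy integral formula: (1/(2pi*i)) * integral = f(a)
Step 3: f(4) = 4^7 = 16384

16384


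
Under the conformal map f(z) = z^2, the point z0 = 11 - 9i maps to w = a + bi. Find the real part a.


Step 1: z0 = 11 - 9i
Step 2: z0^2 = 11^2 - (-9)^2 - 198i
Step 3: real part = 121 - 81 = 40

40


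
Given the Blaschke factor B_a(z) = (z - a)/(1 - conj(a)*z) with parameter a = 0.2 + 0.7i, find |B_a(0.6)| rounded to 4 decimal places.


Step 1: Numerator z0 - a = 0.6 - (0.2 + 0.7i) = 0.4 - 0.7i
Step 2: Denominator 1 - conj(a)*z0 = 1 - (0.2 - 0.7i)*0.6 = 0.88 + 0.42i
Step 3: |z0 - a|^2 = 0.4^2 + (-0.7)^2 = 0.65; |1 - conj(a)*z0|^2 = 0.88^2 + 0.42^2 = 0.9508
Step 4: |B_a(0.6)| = sqrt(0.65 / 0.9508) = sqrt(0.683635)
Step 5: = 0.8268

0.8268


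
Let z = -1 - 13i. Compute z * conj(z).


Step 1: conj(z) = -1 + 13i
Step 2: z * conj(z) = (-1)^2 + (-13)^2
Step 3: = 1 + 169 = 170

170


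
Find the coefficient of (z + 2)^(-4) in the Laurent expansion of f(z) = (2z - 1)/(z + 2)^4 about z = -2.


Step 1: Write the numerator in powers of (z + 2): 2z - 1 = 2(z + 2) + (2*(-2) - 1) = 2(z + 2) - 5
Step 2: Divide by (z + 2)^4: f(z) = -5(z + 2)^(-4) + 2(z + 2)^(-3)
Step 3: This finite sum is the Laurent series of f about z = -2.
Step 4: Coefficient of (z + 2)^(-4) = 2*(-2) - 1 = -5

-5


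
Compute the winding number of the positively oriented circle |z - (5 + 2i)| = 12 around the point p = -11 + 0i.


Step 1: Center c = (5, 2), radius = 12
Step 2: |p - c|^2 = (-16)^2 + (-2)^2 = 260
Step 3: r^2 = 144
Step 4: |p-c| > r so winding number = 0

0


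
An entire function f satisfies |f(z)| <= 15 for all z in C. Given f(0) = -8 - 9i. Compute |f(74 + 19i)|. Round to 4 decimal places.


Step 1: By Liouville's theorem, a bounded entire function is constant.
Step 2: f(z) = f(0) = -8 - 9i for all z.
Step 3: |f(w)| = |-8 - 9i| = sqrt(64 + 81)
Step 4: = 12.0416

12.0416


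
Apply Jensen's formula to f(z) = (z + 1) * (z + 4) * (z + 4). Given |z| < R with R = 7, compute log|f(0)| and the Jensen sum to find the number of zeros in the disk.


Jensen's formula: (1/2pi)*integral log|f(Re^it)|dt = log|f(0)| + sum_{|a_k|<R} log(R/|a_k|)
Step 1: f(0) = 1 * 4 * 4 = 16
Step 2: log|f(0)| = log|-1| + log|-4| + log|-4| = 2.7726
Step 3: Zeros inside |z| < 7: -1, -4, -4
Step 4: Jensen sum = log(7/1) + log(7/4) + log(7/4) = 3.0651
Step 5: n(R) = number of terms in the Jensen sum = count of zeros inside |z| < 7 = 3

3


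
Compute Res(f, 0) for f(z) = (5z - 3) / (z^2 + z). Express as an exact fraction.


Step 1: Q(z) = z^2 + z = (z)(z + 1)
Step 2: Q'(z) = 2z + 1
Step 3: Q'(0) = 1, P(0) = -3
Step 4: Res = P(0)/Q'(0) = -3/1 = -3

-3


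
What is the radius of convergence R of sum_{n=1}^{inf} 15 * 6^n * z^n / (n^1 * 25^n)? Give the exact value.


Step 1: General term a_n = 15 * 6^n / (n^1 * 25^n)
Step 2: By the root test, |a_n|^(1/n) = 15^(1/n) * 6 / (n^(1/n) * 25) -> 6/25 as n -> infinity (since 15^(1/n) -> 1 and n^(1/n) -> 1)
Step 3: R = 1/lim|a_n|^(1/n) = 25/6

25/6


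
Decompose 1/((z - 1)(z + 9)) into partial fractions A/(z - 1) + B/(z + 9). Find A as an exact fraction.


Step 1: Multiply both sides by (z - 1) and set z = 1
Step 2: A = 1 / (1 + 9)
Step 3: A = 1 / 10
Step 4: A = 1/10

1/10


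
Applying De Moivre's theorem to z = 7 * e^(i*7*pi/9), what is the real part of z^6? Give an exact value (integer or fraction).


Step 1: By De Moivre's theorem, z^6 = 7^6 * e^(i*6*7*pi/9) = 117649 * (cos(14*pi/3) + i*sin(14*pi/3))
Step 2: |z|^6 = 7^6 = 117649
Step 3: Reduce the angle mod 2*pi: 14*pi/3 - 4*pi = 2*pi/3
Step 4: cos(2*pi/3) = -1/2
Step 5: Re(z^6) = 117649 * (-1/2) = -117649/2

-117649/2


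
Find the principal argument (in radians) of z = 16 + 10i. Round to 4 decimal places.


Step 1: z = 16 + 10i
Step 2: arg(z) = atan2(10, 16)
Step 3: arg(z) = 0.5586

0.5586


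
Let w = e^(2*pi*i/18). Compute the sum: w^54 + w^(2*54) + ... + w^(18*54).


Step 1: The sum sum_{j=1}^{n} w^(k*j) equals n if n | k, else 0.
Step 2: Here n = 18, k = 54
Step 3: Does n divide k? 18 | 54 -> True
Step 4: Sum = 18

18


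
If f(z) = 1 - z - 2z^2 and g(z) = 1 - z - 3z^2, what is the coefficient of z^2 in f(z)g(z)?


Step 1: z^2 term in f*g comes from: (1)*(-3z^2) + (-z)*(-z) + (-2z^2)*(1)
Step 2: = -3 + 1 - 2
Step 3: = -4

-4


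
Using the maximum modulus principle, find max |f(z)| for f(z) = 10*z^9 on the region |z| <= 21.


Step 1: On |z| = 21, |f(z)| = 10 * |z|^9 = 10 * 21^9
Step 2: By maximum modulus principle, maximum is on boundary.
Step 3: Maximum = 10 * 794280046581 = 7942800465810

7942800465810


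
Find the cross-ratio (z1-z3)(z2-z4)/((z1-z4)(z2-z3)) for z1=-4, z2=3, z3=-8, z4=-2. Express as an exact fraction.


Step 1: (z1-z3)(z2-z4) = 4 * 5 = 20
Step 2: (z1-z4)(z2-z3) = (-2) * 11 = -22
Step 3: Cross-ratio = -20/22 = -10/11

-10/11


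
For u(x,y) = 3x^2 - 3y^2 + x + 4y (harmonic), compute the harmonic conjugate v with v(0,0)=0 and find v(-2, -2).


Step 1: v_x = -u_y = 6y - 4
Step 2: v_y = u_x = 6x + 1
Step 3: v = 6xy - 4x + y + C
Step 4: v(0,0) = 0 => C = 0
Step 5: v(-2, -2) = 30

30


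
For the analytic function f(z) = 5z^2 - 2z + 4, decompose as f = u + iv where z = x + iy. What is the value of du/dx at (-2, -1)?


Step 1: f(z) = 5(x+iy)^2 - 2(x+iy) + 4
Step 2: u = 5(x^2 - y^2) - 2x + 4
Step 3: u_x = 10x - 2
Step 4: At (-2, -1): u_x = -20 - 2 = -22

-22


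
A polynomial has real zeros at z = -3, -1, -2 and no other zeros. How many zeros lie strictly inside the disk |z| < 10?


Step 1: Check each root:
  z = -3: |-3| = 3 < 10
  z = -1: |-1| = 1 < 10
  z = -2: |-2| = 2 < 10
Step 2: Count = 3

3


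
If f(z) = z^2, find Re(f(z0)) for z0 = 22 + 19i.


Step 1: z0 = 22 + 19i
Step 2: z0^2 = 22^2 - 19^2 + 836i
Step 3: real part = 484 - 361 = 123

123


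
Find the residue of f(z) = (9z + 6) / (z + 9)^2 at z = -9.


Step 1: Pole of order 2 at z = -9
Step 2: Res = lim d/dz [(z + 9)^2 * f(z)] as z -> -9
Step 3: (z + 9)^2 * f(z) = 9z + 6
Step 4: d/dz[9z + 6] = 9

9


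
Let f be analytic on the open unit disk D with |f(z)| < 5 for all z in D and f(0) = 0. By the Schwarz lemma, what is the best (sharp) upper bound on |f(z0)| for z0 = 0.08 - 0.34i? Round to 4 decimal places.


Step 1: g = f/5 maps D -> D with g(0) = 0, so by the Schwarz lemma |g(z)| <= |z|, i.e. |f(z)| <= 5|z|; this is sharp (f(z) = 5z).
Step 2: |z0|^2 = 0.08^2 + (-0.34)^2 = 0.122
Step 3: |z0| = sqrt(0.122) = 0.349285
Step 4: Best bound = 5 * |z0| = 5 * 0.349285 = 1.7464

1.7464


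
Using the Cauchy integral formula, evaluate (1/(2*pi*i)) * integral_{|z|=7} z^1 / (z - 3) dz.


Step 1: f(z) = z^1, a = 3 is inside |z| = 7
Step 2: By Cauchy integral formula: (1/(2pi*i)) * integral = f(a)
Step 3: f(3) = 3^1 = 3

3


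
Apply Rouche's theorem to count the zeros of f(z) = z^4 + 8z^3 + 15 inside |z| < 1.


Step 1: On |z| = 1 the three terms have sizes |z^4| = 1^4 = 1, |8z^3| = 8*1^3 = 8, |15| = 15
Step 2: The dominant term is g(z) = 15; let h(z) = z^4 + 8z^3 so f = g + h
Step 3: On |z| = 1: |g| = 15 and |h| <= 1 + 8 = 9
Step 4: Since 15 > 9, |h| < |g| on |z| = 1, so by Rouche f has the same number of zeros as g inside |z| < 1
Step 5: g(z) = 15 is a nonzero constant with no zeros inside |z| < 1. Answer = 0

0


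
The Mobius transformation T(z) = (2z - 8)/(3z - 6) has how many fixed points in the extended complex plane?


Step 1: Fixed points satisfy T(z) = z
Step 2: 3z^2 - 8z + 8 = 0
Step 3: Discriminant = (-8)^2 - 4*3*8 = -32
Step 4: Number of fixed points = 2

2


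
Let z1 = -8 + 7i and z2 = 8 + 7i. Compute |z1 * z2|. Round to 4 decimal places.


Step 1: |z1| = sqrt((-8)^2 + 7^2) = sqrt(113)
Step 2: |z2| = sqrt(8^2 + 7^2) = sqrt(113)
Step 3: |z1*z2| = |z1|*|z2| = sqrt(113) * sqrt(113) = sqrt(113 * 113) = sqrt(12769)
Step 4: = 113.0

113.0


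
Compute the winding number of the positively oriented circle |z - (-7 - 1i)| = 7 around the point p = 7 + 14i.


Step 1: Center c = (-7, -1), radius = 7
Step 2: |p - c|^2 = 14^2 + 15^2 = 421
Step 3: r^2 = 49
Step 4: |p-c| > r so winding number = 0

0


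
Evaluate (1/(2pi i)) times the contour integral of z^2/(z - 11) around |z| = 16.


Step 1: f(z) = z^2, a = 11 is inside |z| = 16
Step 2: By Cauchy integral formula: (1/(2pi*i)) * integral = f(a)
Step 3: f(11) = 11^2 = 121

121


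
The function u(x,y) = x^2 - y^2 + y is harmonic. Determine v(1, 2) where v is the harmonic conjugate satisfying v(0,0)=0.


Step 1: v_x = -u_y = 2y - 1
Step 2: v_y = u_x = 2x + 0
Step 3: v = 2xy - x + C
Step 4: v(0,0) = 0 => C = 0
Step 5: v(1, 2) = 3

3


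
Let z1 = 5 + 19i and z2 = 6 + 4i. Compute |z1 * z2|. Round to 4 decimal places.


Step 1: |z1| = sqrt(5^2 + 19^2) = sqrt(386)
Step 2: |z2| = sqrt(6^2 + 4^2) = sqrt(52)
Step 3: |z1*z2| = |z1|*|z2| = sqrt(386) * sqrt(52) = sqrt(386 * 52) = sqrt(20072)
Step 4: = 141.6757

141.6757


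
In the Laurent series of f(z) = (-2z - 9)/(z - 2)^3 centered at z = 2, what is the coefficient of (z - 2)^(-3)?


Step 1: Write the numerator in powers of (z - 2): -2z - 9 = -2(z - 2) + (-2*2 - 9) = -2(z - 2) - 13
Step 2: Divide by (z - 2)^3: f(z) = -13(z - 2)^(-3) - 2(z - 2)^(-2)
Step 3: This finite sum is the Laurent series of f about z = 2.
Step 4: Coefficient of (z - 2)^(-3) = -2*2 - 9 = -13

-13


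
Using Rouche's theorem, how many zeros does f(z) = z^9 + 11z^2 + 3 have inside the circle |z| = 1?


Step 1: On |z| = 1 the three terms have sizes |z^9| = 1^9 = 1, |11z^2| = 11*1^2 = 11, |3| = 3
Step 2: The dominant term is g(z) = 11z^2; let h(z) = z^9 + 3 so f = g + h
Step 3: On |z| = 1: |g| = 11 and |h| <= 1 + 3 = 4
Step 4: Since 11 > 4, |h| < |g| on |z| = 1, so by Rouche f has the same number of zeros as g inside |z| < 1
Step 5: g(z) = 11z^2 has 2 zeros (at the origin, multiplicity 2) inside |z| < 1. Answer = 2

2


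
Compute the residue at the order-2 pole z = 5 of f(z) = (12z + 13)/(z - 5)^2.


Step 1: Pole of order 2 at z = 5
Step 2: Res = lim d/dz [(z - 5)^2 * f(z)] as z -> 5
Step 3: (z - 5)^2 * f(z) = 12z + 13
Step 4: d/dz[12z + 13] = 12

12


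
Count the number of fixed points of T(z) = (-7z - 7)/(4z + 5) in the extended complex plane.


Step 1: Fixed points satisfy T(z) = z
Step 2: 4z^2 + 12z + 7 = 0
Step 3: Discriminant = 12^2 - 4*4*7 = 32
Step 4: Number of fixed points = 2

2


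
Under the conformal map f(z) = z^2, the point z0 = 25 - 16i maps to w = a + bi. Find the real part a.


Step 1: z0 = 25 - 16i
Step 2: z0^2 = 25^2 - (-16)^2 - 800i
Step 3: real part = 625 - 256 = 369

369


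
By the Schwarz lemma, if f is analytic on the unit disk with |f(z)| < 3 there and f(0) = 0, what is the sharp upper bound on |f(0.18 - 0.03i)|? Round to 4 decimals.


Step 1: g = f/3 maps D -> D with g(0) = 0, so by the Schwarz lemma |g(z)| <= |z|, i.e. |f(z)| <= 3|z|; this is sharp (f(z) = 3z).
Step 2: |z0|^2 = 0.18^2 + (-0.03)^2 = 0.0333
Step 3: |z0| = sqrt(0.0333) = 0.182483
Step 4: Best bound = 3 * |z0| = 3 * 0.182483 = 0.5474

0.5474


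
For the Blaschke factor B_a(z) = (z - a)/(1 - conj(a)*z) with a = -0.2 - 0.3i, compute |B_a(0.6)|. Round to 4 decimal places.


Step 1: Numerator z0 - a = 0.6 - (-0.2 - 0.3i) = 0.8 + 0.3i
Step 2: Denominator 1 - conj(a)*z0 = 1 - (-0.2 + 0.3i)*0.6 = 1.12 - 0.18i
Step 3: |z0 - a|^2 = 0.8^2 + 0.3^2 = 0.73; |1 - conj(a)*z0|^2 = 1.12^2 + (-0.18)^2 = 1.2868
Step 4: |B_a(0.6)| = sqrt(0.73 / 1.2868) = sqrt(0.567299)
Step 5: = 0.7532

0.7532


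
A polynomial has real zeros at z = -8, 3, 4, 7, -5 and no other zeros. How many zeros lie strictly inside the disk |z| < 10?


Step 1: Check each root:
  z = -8: |-8| = 8 < 10
  z = 3: |3| = 3 < 10
  z = 4: |4| = 4 < 10
  z = 7: |7| = 7 < 10
  z = -5: |-5| = 5 < 10
Step 2: Count = 5

5


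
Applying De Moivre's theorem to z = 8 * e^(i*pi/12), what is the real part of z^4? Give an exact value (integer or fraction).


Step 1: By De Moivre's theorem, z^4 = 8^4 * e^(i*4*pi/12) = 4096 * (cos(pi/3) + i*sin(pi/3))
Step 2: |z|^4 = 8^4 = 4096
Step 3: The angle pi/3 already lies in [0, 2*pi)
Step 4: cos(pi/3) = 1/2
Step 5: Re(z^4) = 4096 * 1/2 = 2048

2048


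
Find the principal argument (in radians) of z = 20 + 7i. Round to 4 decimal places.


Step 1: z = 20 + 7i
Step 2: arg(z) = atan2(7, 20)
Step 3: arg(z) = 0.3367

0.3367


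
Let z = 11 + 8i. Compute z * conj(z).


Step 1: conj(z) = 11 - 8i
Step 2: z * conj(z) = 11^2 + 8^2
Step 3: = 121 + 64 = 185

185


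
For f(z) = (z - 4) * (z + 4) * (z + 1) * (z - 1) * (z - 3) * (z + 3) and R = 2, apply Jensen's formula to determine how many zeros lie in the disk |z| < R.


Jensen's formula: (1/2pi)*integral log|f(Re^it)|dt = log|f(0)| + sum_{|a_k|<R} log(R/|a_k|)
Step 1: f(0) = (-4) * 4 * 1 * (-1) * (-3) * 3 = -144
Step 2: log|f(0)| = log|4| + log|-4| + log|-1| + log|1| + log|3| + log|-3| = 4.9698
Step 3: Zeros inside |z| < 2: -1, 1
Step 4: Jensen sum = log(2/1) + log(2/1) = 1.3863
Step 5: n(R) = number of terms in the Jensen sum = count of zeros inside |z| < 2 = 2

2


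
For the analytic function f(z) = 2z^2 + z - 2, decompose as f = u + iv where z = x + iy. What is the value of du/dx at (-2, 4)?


Step 1: f(z) = 2(x+iy)^2 + (x+iy) - 2
Step 2: u = 2(x^2 - y^2) + x - 2
Step 3: u_x = 4x + 1
Step 4: At (-2, 4): u_x = -8 + 1 = -7

-7


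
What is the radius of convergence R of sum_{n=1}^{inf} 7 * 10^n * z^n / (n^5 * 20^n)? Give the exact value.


Step 1: General term a_n = 7 * 10^n / (n^5 * 20^n)
Step 2: By the root test, |a_n|^(1/n) = 7^(1/n) * 10 / (n^(5/n) * 20) -> 10/20 as n -> infinity (since 7^(1/n) -> 1 and n^(5/n) -> 1)
Step 3: R = 1/lim|a_n|^(1/n) = 20/10 = 2

2


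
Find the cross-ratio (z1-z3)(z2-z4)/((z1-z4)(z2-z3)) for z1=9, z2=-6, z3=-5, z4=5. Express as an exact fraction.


Step 1: (z1-z3)(z2-z4) = 14 * (-11) = -154
Step 2: (z1-z4)(z2-z3) = 4 * (-1) = -4
Step 3: Cross-ratio = 154/4 = 77/2

77/2


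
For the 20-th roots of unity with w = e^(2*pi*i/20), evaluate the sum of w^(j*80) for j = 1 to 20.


Step 1: The sum sum_{j=1}^{n} w^(k*j) equals n if n | k, else 0.
Step 2: Here n = 20, k = 80
Step 3: Does n divide k? 20 | 80 -> True
Step 4: Sum = 20

20


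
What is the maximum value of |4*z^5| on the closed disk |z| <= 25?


Step 1: On |z| = 25, |f(z)| = 4 * |z|^5 = 4 * 25^5
Step 2: By maximum modulus principle, maximum is on boundary.
Step 3: Maximum = 4 * 9765625 = 39062500

39062500


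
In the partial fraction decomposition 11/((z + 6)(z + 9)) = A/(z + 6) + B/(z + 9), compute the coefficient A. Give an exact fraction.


Step 1: Multiply both sides by (z + 6) and set z = -6
Step 2: A = 11 / (-6 + 9)
Step 3: A = 11 / 3
Step 4: A = 11/3

11/3


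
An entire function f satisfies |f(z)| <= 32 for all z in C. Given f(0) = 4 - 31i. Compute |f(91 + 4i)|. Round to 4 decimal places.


Step 1: By Liouville's theorem, a bounded entire function is constant.
Step 2: f(z) = f(0) = 4 - 31i for all z.
Step 3: |f(w)| = |4 - 31i| = sqrt(16 + 961)
Step 4: = 31.257

31.257


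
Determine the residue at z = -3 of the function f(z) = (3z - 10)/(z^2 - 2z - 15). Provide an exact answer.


Step 1: Q(z) = z^2 - 2z - 15 = (z + 3)(z - 5)
Step 2: Q'(z) = 2z - 2
Step 3: Q'(-3) = -8, P(-3) = -19
Step 4: Res = P(-3)/Q'(-3) = -19/(-8) = 19/8

19/8


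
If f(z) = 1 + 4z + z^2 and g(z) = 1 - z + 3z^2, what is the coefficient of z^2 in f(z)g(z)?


Step 1: z^2 term in f*g comes from: (1)*(3z^2) + (4z)*(-z) + (z^2)*(1)
Step 2: = 3 - 4 + 1
Step 3: = 0

0


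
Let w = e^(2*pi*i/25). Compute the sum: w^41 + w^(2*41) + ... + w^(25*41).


Step 1: The sum sum_{j=1}^{n} w^(k*j) equals n if n | k, else 0.
Step 2: Here n = 25, k = 41
Step 3: Does n divide k? 25 | 41 -> False
Step 4: Sum = 0

0


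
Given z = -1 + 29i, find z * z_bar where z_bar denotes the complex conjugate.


Step 1: conj(z) = -1 - 29i
Step 2: z * conj(z) = (-1)^2 + 29^2
Step 3: = 1 + 841 = 842

842


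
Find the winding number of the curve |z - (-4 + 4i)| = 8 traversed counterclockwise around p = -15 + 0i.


Step 1: Center c = (-4, 4), radius = 8
Step 2: |p - c|^2 = (-11)^2 + (-4)^2 = 137
Step 3: r^2 = 64
Step 4: |p-c| > r so winding number = 0

0


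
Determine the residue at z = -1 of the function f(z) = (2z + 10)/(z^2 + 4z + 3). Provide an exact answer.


Step 1: Q(z) = z^2 + 4z + 3 = (z + 1)(z + 3)
Step 2: Q'(z) = 2z + 4
Step 3: Q'(-1) = 2, P(-1) = 8
Step 4: Res = P(-1)/Q'(-1) = 8/2 = 4

4


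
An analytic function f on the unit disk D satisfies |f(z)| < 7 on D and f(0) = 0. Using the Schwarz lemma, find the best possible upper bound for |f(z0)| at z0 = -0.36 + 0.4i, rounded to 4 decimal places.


Step 1: g = f/7 maps D -> D with g(0) = 0, so by the Schwarz lemma |g(z)| <= |z|, i.e. |f(z)| <= 7|z|; this is sharp (f(z) = 7z).
Step 2: |z0|^2 = (-0.36)^2 + 0.4^2 = 0.2896
Step 3: |z0| = sqrt(0.2896) = 0.538145
Step 4: Best bound = 7 * |z0| = 7 * 0.538145 = 3.767

3.767


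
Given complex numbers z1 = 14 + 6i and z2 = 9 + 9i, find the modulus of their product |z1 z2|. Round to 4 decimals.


Step 1: |z1| = sqrt(14^2 + 6^2) = sqrt(232)
Step 2: |z2| = sqrt(9^2 + 9^2) = sqrt(162)
Step 3: |z1*z2| = |z1|*|z2| = sqrt(232) * sqrt(162) = sqrt(232 * 162) = sqrt(37584)
Step 4: = 193.8659

193.8659


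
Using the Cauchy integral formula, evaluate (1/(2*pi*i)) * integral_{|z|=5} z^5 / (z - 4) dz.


Step 1: f(z) = z^5, a = 4 is inside |z| = 5
Step 2: By Cauchy integral formula: (1/(2pi*i)) * integral = f(a)
Step 3: f(4) = 4^5 = 1024

1024


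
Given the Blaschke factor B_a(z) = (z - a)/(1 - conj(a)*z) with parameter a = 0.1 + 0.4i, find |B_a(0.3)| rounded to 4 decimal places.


Step 1: Numerator z0 - a = 0.3 - (0.1 + 0.4i) = 0.2 - 0.4i
Step 2: Denominator 1 - conj(a)*z0 = 1 - (0.1 - 0.4i)*0.3 = 0.97 + 0.12i
Step 3: |z0 - a|^2 = 0.2^2 + (-0.4)^2 = 0.2; |1 - conj(a)*z0|^2 = 0.97^2 + 0.12^2 = 0.9553
Step 4: |B_a(0.3)| = sqrt(0.2 / 0.9553) = sqrt(0.209358)
Step 5: = 0.4576

0.4576


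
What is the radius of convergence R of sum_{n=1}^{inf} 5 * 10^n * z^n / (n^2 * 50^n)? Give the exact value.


Step 1: General term a_n = 5 * 10^n / (n^2 * 50^n)
Step 2: By the root test, |a_n|^(1/n) = 5^(1/n) * 10 / (n^(2/n) * 50) -> 10/50 as n -> infinity (since 5^(1/n) -> 1 and n^(2/n) -> 1)
Step 3: R = 1/lim|a_n|^(1/n) = 50/10 = 5

5


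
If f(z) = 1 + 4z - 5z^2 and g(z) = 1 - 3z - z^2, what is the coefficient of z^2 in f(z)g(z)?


Step 1: z^2 term in f*g comes from: (1)*(-z^2) + (4z)*(-3z) + (-5z^2)*(1)
Step 2: = -1 - 12 - 5
Step 3: = -18

-18


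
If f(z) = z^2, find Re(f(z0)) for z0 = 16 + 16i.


Step 1: z0 = 16 + 16i
Step 2: z0^2 = 16^2 - 16^2 + 512i
Step 3: real part = 256 - 256 = 0

0


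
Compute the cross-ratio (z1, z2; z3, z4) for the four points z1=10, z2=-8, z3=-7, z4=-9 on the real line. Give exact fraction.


Step 1: (z1-z3)(z2-z4) = 17 * 1 = 17
Step 2: (z1-z4)(z2-z3) = 19 * (-1) = -19
Step 3: Cross-ratio = -17/19 = -17/19

-17/19


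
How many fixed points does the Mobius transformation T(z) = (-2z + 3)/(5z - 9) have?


Step 1: Fixed points satisfy T(z) = z
Step 2: 5z^2 - 7z - 3 = 0
Step 3: Discriminant = (-7)^2 - 4*5*(-3) = 109
Step 4: Number of fixed points = 2

2


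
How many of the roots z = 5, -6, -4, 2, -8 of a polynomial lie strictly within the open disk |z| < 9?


Step 1: Check each root:
  z = 5: |5| = 5 < 9
  z = -6: |-6| = 6 < 9
  z = -4: |-4| = 4 < 9
  z = 2: |2| = 2 < 9
  z = -8: |-8| = 8 < 9
Step 2: Count = 5

5


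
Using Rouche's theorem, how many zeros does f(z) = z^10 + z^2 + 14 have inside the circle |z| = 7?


Step 1: On |z| = 7 the three terms have sizes |z^10| = 7^10 = 282475249, |z^2| = 7^2 = 49, |14| = 14
Step 2: The dominant term is g(z) = z^10; let h(z) = z^2 + 14 so f = g + h
Step 3: On |z| = 7: |g| = 282475249 and |h| <= 49 + 14 = 63
Step 4: Since 282475249 > 63, |h| < |g| on |z| = 7, so by Rouche f has the same number of zeros as g inside |z| < 7
Step 5: g(z) = z^10 has 10 zeros (all at the origin) inside |z| < 7. Answer = 10

10


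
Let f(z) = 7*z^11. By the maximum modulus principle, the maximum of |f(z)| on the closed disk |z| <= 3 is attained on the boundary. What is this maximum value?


Step 1: On |z| = 3, |f(z)| = 7 * |z|^11 = 7 * 3^11
Step 2: By maximum modulus principle, maximum is on boundary.
Step 3: Maximum = 7 * 177147 = 1240029

1240029


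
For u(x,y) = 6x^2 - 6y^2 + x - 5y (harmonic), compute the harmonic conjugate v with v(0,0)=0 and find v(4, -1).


Step 1: v_x = -u_y = 12y + 5
Step 2: v_y = u_x = 12x + 1
Step 3: v = 12xy + 5x + y + C
Step 4: v(0,0) = 0 => C = 0
Step 5: v(4, -1) = -29

-29


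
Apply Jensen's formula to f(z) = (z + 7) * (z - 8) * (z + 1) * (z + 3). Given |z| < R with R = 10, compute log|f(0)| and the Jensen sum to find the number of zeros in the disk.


Jensen's formula: (1/2pi)*integral log|f(Re^it)|dt = log|f(0)| + sum_{|a_k|<R} log(R/|a_k|)
Step 1: f(0) = 7 * (-8) * 1 * 3 = -168
Step 2: log|f(0)| = log|-7| + log|8| + log|-1| + log|-3| = 5.124
Step 3: Zeros inside |z| < 10: -7, 8, -1, -3
Step 4: Jensen sum = log(10/7) + log(10/8) + log(10/1) + log(10/3) = 4.0864
Step 5: n(R) = number of terms in the Jensen sum = count of zeros inside |z| < 10 = 4

4


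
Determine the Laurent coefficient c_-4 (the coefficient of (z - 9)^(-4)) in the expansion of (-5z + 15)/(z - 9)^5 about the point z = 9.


Step 1: Write the numerator in powers of (z - 9): -5z + 15 = -5(z - 9) + (-5*9 + 15) = -5(z - 9) - 30
Step 2: Divide by (z - 9)^5: f(z) = -30(z - 9)^(-5) - 5(z - 9)^(-4)
Step 3: This finite sum is the Laurent series of f about z = 9.
Step 4: Coefficient of (z - 9)^(-4) = coefficient of (z - 9) in the re-centred numerator = -5

-5


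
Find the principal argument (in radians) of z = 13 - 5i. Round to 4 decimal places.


Step 1: z = 13 - 5i
Step 2: arg(z) = atan2(-5, 13)
Step 3: arg(z) = -0.3672

-0.3672


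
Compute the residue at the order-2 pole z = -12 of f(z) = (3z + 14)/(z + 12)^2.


Step 1: Pole of order 2 at z = -12
Step 2: Res = lim d/dz [(z + 12)^2 * f(z)] as z -> -12
Step 3: (z + 12)^2 * f(z) = 3z + 14
Step 4: d/dz[3z + 14] = 3

3


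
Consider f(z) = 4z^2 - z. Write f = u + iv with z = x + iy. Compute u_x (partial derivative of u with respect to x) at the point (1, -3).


Step 1: f(z) = 4(x+iy)^2 - (x+iy) + 0
Step 2: u = 4(x^2 - y^2) - x + 0
Step 3: u_x = 8x - 1
Step 4: At (1, -3): u_x = 8 - 1 = 7

7


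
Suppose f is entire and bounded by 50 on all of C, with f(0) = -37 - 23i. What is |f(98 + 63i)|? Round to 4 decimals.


Step 1: By Liouville's theorem, a bounded entire function is constant.
Step 2: f(z) = f(0) = -37 - 23i for all z.
Step 3: |f(w)| = |-37 - 23i| = sqrt(1369 + 529)
Step 4: = 43.566

43.566


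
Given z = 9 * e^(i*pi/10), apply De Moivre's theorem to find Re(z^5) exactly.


Step 1: By De Moivre's theorem, z^5 = 9^5 * e^(i*5*pi/10) = 59049 * (cos(pi/2) + i*sin(pi/2))
Step 2: |z|^5 = 9^5 = 59049
Step 3: The angle pi/2 already lies in [0, 2*pi)
Step 4: cos(pi/2) = 0
Step 5: Re(z^5) = 59049 * 0 = 0

0


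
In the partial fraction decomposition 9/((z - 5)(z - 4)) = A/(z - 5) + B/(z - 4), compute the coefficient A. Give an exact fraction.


Step 1: Multiply both sides by (z - 5) and set z = 5
Step 2: A = 9 / (5 - 4)
Step 3: A = 9 / 1
Step 4: A = 9

9


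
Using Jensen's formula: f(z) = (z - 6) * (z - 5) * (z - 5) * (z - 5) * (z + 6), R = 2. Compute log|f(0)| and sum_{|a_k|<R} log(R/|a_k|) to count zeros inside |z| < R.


Jensen's formula: (1/2pi)*integral log|f(Re^it)|dt = log|f(0)| + sum_{|a_k|<R} log(R/|a_k|)
Step 1: f(0) = (-6) * (-5) * (-5) * (-5) * 6 = 4500
Step 2: log|f(0)| = log|6| + log|5| + log|5| + log|5| + log|-6| = 8.4118
Step 3: Zeros inside |z| < 2: none
Step 4: Jensen sum = (empty sum) = 0
Step 5: n(R) = number of terms in the Jensen sum = count of zeros inside |z| < 2 = 0

0


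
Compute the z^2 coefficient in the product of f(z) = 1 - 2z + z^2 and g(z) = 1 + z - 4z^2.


Step 1: z^2 term in f*g comes from: (1)*(-4z^2) + (-2z)*(z) + (z^2)*(1)
Step 2: = -4 - 2 + 1
Step 3: = -5

-5


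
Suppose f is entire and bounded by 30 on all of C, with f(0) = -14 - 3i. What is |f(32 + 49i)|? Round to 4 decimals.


Step 1: By Liouville's theorem, a bounded entire function is constant.
Step 2: f(z) = f(0) = -14 - 3i for all z.
Step 3: |f(w)| = |-14 - 3i| = sqrt(196 + 9)
Step 4: = 14.3178

14.3178


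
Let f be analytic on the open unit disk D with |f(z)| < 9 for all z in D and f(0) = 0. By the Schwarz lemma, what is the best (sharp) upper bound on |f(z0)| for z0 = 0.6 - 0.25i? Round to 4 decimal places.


Step 1: g = f/9 maps D -> D with g(0) = 0, so by the Schwarz lemma |g(z)| <= |z|, i.e. |f(z)| <= 9|z|; this is sharp (f(z) = 9z).
Step 2: |z0|^2 = 0.6^2 + (-0.25)^2 = 0.4225
Step 3: |z0| = sqrt(0.4225) = 0.65
Step 4: Best bound = 9 * |z0| = 9 * 0.65 = 5.85

5.85


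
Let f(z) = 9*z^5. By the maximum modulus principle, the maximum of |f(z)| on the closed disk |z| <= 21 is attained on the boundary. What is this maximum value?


Step 1: On |z| = 21, |f(z)| = 9 * |z|^5 = 9 * 21^5
Step 2: By maximum modulus principle, maximum is on boundary.
Step 3: Maximum = 9 * 4084101 = 36756909

36756909


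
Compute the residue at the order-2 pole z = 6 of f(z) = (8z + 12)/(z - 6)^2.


Step 1: Pole of order 2 at z = 6
Step 2: Res = lim d/dz [(z - 6)^2 * f(z)] as z -> 6
Step 3: (z - 6)^2 * f(z) = 8z + 12
Step 4: d/dz[8z + 12] = 8

8


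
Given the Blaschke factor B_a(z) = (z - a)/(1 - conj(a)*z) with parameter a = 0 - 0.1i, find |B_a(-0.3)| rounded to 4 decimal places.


Step 1: Numerator z0 - a = -0.3 - (0 - 0.1i) = -0.3 + 0.1i
Step 2: Denominator 1 - conj(a)*z0 = 1 - (0 + 0.1i)*(-0.3) = 1 + 0.03i
Step 3: |z0 - a|^2 = (-0.3)^2 + 0.1^2 = 0.1; |1 - conj(a)*z0|^2 = 1^2 + 0.03^2 = 1.0009
Step 4: |B_a(-0.3)| = sqrt(0.1 / 1.0009) = sqrt(0.09991)
Step 5: = 0.3161

0.3161


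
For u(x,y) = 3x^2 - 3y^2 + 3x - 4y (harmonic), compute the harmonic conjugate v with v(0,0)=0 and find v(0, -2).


Step 1: v_x = -u_y = 6y + 4
Step 2: v_y = u_x = 6x + 3
Step 3: v = 6xy + 4x + 3y + C
Step 4: v(0,0) = 0 => C = 0
Step 5: v(0, -2) = -6

-6


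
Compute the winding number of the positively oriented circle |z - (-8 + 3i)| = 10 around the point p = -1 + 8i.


Step 1: Center c = (-8, 3), radius = 10
Step 2: |p - c|^2 = 7^2 + 5^2 = 74
Step 3: r^2 = 100
Step 4: |p-c| < r so winding number = 1

1


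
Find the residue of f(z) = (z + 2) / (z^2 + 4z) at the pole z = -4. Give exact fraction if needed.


Step 1: Q(z) = z^2 + 4z = (z + 4)(z)
Step 2: Q'(z) = 2z + 4
Step 3: Q'(-4) = -4, P(-4) = -2
Step 4: Res = P(-4)/Q'(-4) = -2/(-4) = 1/2

1/2


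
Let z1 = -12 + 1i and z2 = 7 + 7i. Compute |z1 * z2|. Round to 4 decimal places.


Step 1: |z1| = sqrt((-12)^2 + 1^2) = sqrt(145)
Step 2: |z2| = sqrt(7^2 + 7^2) = sqrt(98)
Step 3: |z1*z2| = |z1|*|z2| = sqrt(145) * sqrt(98) = sqrt(145 * 98) = sqrt(14210)
Step 4: = 119.2057

119.2057


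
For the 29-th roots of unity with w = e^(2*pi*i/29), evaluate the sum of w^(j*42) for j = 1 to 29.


Step 1: The sum sum_{j=1}^{n} w^(k*j) equals n if n | k, else 0.
Step 2: Here n = 29, k = 42
Step 3: Does n divide k? 29 | 42 -> False
Step 4: Sum = 0

0


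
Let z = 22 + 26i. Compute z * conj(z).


Step 1: conj(z) = 22 - 26i
Step 2: z * conj(z) = 22^2 + 26^2
Step 3: = 484 + 676 = 1160

1160


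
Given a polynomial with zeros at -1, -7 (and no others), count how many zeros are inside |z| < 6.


Step 1: Check each root:
  z = -1: |-1| = 1 < 6
  z = -7: |-7| = 7 >= 6
Step 2: Count = 1

1


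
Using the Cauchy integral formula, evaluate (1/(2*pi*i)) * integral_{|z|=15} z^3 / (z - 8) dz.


Step 1: f(z) = z^3, a = 8 is inside |z| = 15
Step 2: By Cauchy integral formula: (1/(2pi*i)) * integral = f(a)
Step 3: f(8) = 8^3 = 512

512


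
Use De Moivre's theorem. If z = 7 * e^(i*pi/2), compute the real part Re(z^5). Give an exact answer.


Step 1: By De Moivre's theorem, z^5 = 7^5 * e^(i*5*pi/2) = 16807 * (cos(5*pi/2) + i*sin(5*pi/2))
Step 2: |z|^5 = 7^5 = 16807
Step 3: Reduce the angle mod 2*pi: 5*pi/2 - 2*pi = pi/2
Step 4: cos(pi/2) = 0
Step 5: Re(z^5) = 16807 * 0 = 0

0


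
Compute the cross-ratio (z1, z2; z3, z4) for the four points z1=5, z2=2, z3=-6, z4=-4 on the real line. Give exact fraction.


Step 1: (z1-z3)(z2-z4) = 11 * 6 = 66
Step 2: (z1-z4)(z2-z3) = 9 * 8 = 72
Step 3: Cross-ratio = 66/72 = 11/12

11/12


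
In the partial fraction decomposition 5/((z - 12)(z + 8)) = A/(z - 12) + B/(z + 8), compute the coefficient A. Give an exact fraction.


Step 1: Multiply both sides by (z - 12) and set z = 12
Step 2: A = 5 / (12 + 8)
Step 3: A = 5 / 20
Step 4: A = 1/4

1/4


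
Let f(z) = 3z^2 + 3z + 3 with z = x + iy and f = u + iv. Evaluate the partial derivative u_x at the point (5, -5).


Step 1: f(z) = 3(x+iy)^2 + 3(x+iy) + 3
Step 2: u = 3(x^2 - y^2) + 3x + 3
Step 3: u_x = 6x + 3
Step 4: At (5, -5): u_x = 30 + 3 = 33

33


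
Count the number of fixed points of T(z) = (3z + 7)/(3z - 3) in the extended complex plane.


Step 1: Fixed points satisfy T(z) = z
Step 2: 3z^2 - 6z - 7 = 0
Step 3: Discriminant = (-6)^2 - 4*3*(-7) = 120
Step 4: Number of fixed points = 2

2


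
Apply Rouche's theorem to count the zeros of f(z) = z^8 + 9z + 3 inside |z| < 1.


Step 1: On |z| = 1 the three terms have sizes |z^8| = 1^8 = 1, |9z| = 9*1 = 9, |3| = 3
Step 2: The dominant term is g(z) = 9z; let h(z) = z^8 + 3 so f = g + h
Step 3: On |z| = 1: |g| = 9 and |h| <= 1 + 3 = 4
Step 4: Since 9 > 4, |h| < |g| on |z| = 1, so by Rouche f has the same number of zeros as g inside |z| < 1
Step 5: g(z) = 9z has 1 zero (at the origin, multiplicity 1) inside |z| < 1. Answer = 1

1


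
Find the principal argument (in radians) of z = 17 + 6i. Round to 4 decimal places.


Step 1: z = 17 + 6i
Step 2: arg(z) = atan2(6, 17)
Step 3: arg(z) = 0.3393

0.3393


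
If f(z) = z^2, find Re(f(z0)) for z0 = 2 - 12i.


Step 1: z0 = 2 - 12i
Step 2: z0^2 = 2^2 - (-12)^2 - 48i
Step 3: real part = 4 - 144 = -140

-140


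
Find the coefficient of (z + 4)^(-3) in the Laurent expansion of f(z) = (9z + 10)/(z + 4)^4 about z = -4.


Step 1: Write the numerator in powers of (z + 4): 9z + 10 = 9(z + 4) + (9*(-4) + 10) = 9(z + 4) - 26
Step 2: Divide by (z + 4)^4: f(z) = -26(z + 4)^(-4) + 9(z + 4)^(-3)
Step 3: This finite sum is the Laurent series of f about z = -4.
Step 4: Coefficient of (z + 4)^(-3) = coefficient of (z + 4) in the re-centred numerator = 9

9


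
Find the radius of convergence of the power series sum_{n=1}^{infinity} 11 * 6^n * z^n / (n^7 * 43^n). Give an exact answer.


Step 1: General term a_n = 11 * 6^n / (n^7 * 43^n)
Step 2: By the root test, |a_n|^(1/n) = 11^(1/n) * 6 / (n^(7/n) * 43) -> 6/43 as n -> infinity (since 11^(1/n) -> 1 and n^(7/n) -> 1)
Step 3: R = 1/lim|a_n|^(1/n) = 43/6

43/6


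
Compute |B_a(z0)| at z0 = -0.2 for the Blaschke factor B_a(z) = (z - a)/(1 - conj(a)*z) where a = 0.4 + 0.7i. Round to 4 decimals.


Step 1: Numerator z0 - a = -0.2 - (0.4 + 0.7i) = -0.6 - 0.7i
Step 2: Denominator 1 - conj(a)*z0 = 1 - (0.4 - 0.7i)*(-0.2) = 1.08 - 0.14i
Step 3: |z0 - a|^2 = (-0.6)^2 + (-0.7)^2 = 0.85; |1 - conj(a)*z0|^2 = 1.08^2 + (-0.14)^2 = 1.186
Step 4: |B_a(-0.2)| = sqrt(0.85 / 1.186) = sqrt(0.716695)
Step 5: = 0.8466

0.8466
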